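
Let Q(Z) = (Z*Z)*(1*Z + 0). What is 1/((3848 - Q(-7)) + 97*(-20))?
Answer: 1/2251 ≈ 0.00044425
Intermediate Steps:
Q(Z) = Z³ (Q(Z) = Z²*(Z + 0) = Z²*Z = Z³)
1/((3848 - Q(-7)) + 97*(-20)) = 1/((3848 - 1*(-7)³) + 97*(-20)) = 1/((3848 - 1*(-343)) - 1940) = 1/((3848 + 343) - 1940) = 1/(4191 - 1940) = 1/2251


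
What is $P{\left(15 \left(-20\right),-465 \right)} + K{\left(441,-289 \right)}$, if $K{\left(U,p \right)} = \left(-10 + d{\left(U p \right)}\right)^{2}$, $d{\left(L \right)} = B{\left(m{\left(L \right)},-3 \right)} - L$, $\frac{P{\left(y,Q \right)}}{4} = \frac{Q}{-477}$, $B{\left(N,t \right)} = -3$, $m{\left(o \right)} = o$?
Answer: $\frac{2582149521884}{159} \approx 1.624 \cdot 10^{10}$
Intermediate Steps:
$P{\left(y,Q \right)} = - \frac{4 Q}{477}$ ($P{\left(y,Q \right)} = 4 \frac{Q}{-477} = 4 Q \left(- \frac{1}{477}\right) = 4 \left(- \frac{Q}{477}\right) = - \frac{4 Q}{477}$)
$d{\left(L \right)} = -3 - L$
$K{\left(U,p \right)} = \left(-13 - U p\right)^{2}$ ($K{\left(U,p \right)} = \left(-10 - \left(3 + U p\right)\right)^{2} = \left(-13 - U p\right)^{2}$)
$P{\left(15 \left(-20\right),-465 \right)} + K{\left(441,-289 \right)} = \left(- \frac{4}{477}\right) \left(-465\right) + \left(13 + 441 \left(-289\right)\right)^{2} = \frac{620}{159} + \left(13 - 127449\right)^{2} = \frac{620}{159} + \left(-127436\right)^{2} = \frac{620}{159} + 16239934096 = \frac{2582149521884}{159}$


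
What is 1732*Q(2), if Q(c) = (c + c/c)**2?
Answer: 15588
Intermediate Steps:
Q(c) = (1 + c)**2 (Q(c) = (c + 1)**2 = (1 + c)**2)
1732*Q(2) = 1732*(1 + 2)**2 = 1732*3**2 = 1732*9 = 15588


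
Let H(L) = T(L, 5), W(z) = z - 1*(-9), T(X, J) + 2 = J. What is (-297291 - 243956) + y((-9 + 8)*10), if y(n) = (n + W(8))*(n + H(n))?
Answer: -541296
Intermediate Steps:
T(X, J) = -2 + J
W(z) = 9 + z (W(z) = z + 9 = 9 + z)
H(L) = 3 (H(L) = -2 + 5 = 3)
y(n) = (3 + n)*(17 + n) (y(n) = (n + (9 + 8))*(n + 3) = (n + 17)*(3 + n) = (17 + n)*(3 + n) = (3 + n)*(17 + n))
(-297291 - 243956) + y((-9 + 8)*10) = (-297291 - 243956) + (51 + ((-9 + 8)*10)² + 20*((-9 + 8)*10)) = -541247 + (51 + (-1*10)² + 20*(-1*10)) = -541247 + (51 + (-10)² + 20*(-10)) = -541247 + (51 + 100 - 200) = -541247 - 49 = -541296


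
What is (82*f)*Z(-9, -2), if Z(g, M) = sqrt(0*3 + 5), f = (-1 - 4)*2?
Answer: -820*sqrt(5) ≈ -1833.6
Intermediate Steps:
f = -10 (f = -5*2 = -10)
Z(g, M) = sqrt(5) (Z(g, M) = sqrt(0 + 5) = sqrt(5))
(82*f)*Z(-9, -2) = (82*(-10))*sqrt(5) = -820*sqrt(5)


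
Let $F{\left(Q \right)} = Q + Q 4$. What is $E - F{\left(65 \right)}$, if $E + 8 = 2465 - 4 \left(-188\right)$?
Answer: $2884$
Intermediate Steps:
$E = 3209$ ($E = -8 + \left(2465 - 4 \left(-188\right)\right) = -8 + \left(2465 - -752\right) = -8 + \left(2465 + 752\right) = -8 + 3217 = 3209$)
$F{\left(Q \right)} = 5 Q$ ($F{\left(Q \right)} = Q + 4 Q = 5 Q$)
$E - F{\left(65 \right)} = 3209 - 5 \cdot 65 = 3209 - 325 = 2884$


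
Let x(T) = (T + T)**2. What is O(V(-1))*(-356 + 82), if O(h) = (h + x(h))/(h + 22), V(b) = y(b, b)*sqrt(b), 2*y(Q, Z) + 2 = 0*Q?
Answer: 23838/485 + 7124*I/485 ≈ 49.151 + 14.689*I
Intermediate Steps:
y(Q, Z) = -1 (y(Q, Z) = -1 + (0*Q)/2 = -1 + (1/2)*0 = -1 + 0 = -1)
x(T) = 4*T**2 (x(T) = (2*T)**2 = 4*T**2)
V(b) = -sqrt(b)
O(h) = (h + 4*h**2)/(22 + h) (O(h) = (h + 4*h**2)/(h + 22) = (h + 4*h**2)/(22 + h))
O(V(-1))*(-356 + 82) = ((-sqrt(-1))*(1 + 4*(-sqrt(-1)))/(22 - sqrt(-1)))*(-356 + 82) = ((-I)*(1 + 4*(-I))/(22 - I))*(-274) = ((-I)*((22 + I)/485)*(1 - 4*I))*(-274) = -I*(1 - 4*I)*(22 + I)/485*(-274) = 274*I*(1 - 4*I)*(22 + I)/485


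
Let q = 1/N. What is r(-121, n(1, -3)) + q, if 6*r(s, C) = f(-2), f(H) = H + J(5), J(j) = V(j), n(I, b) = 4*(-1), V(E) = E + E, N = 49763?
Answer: 199055/149289 ≈ 1.3334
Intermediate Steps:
V(E) = 2*E
n(I, b) = -4
q = 1/49763 ≈ 2.0095e-5
J(j) = 2*j
f(H) = 10 + H (f(H) = H + 2*5 = H + 10 = 10 + H)
r(s, C) = 4/3 (r(s, C) = (10 - 2)/6 = (1/6)*8 = 4/3)
r(-121, n(1, -3)) + q = 4/3 + 1/49763 = 199055/149289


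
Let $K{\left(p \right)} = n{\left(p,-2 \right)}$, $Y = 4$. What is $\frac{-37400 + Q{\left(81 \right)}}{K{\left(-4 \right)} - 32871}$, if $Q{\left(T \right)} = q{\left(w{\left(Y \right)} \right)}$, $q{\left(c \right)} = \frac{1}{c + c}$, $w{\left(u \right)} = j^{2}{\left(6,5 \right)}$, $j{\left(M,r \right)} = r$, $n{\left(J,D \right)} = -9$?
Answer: $\frac{623333}{548000} \approx 1.1375$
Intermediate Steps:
$K{\left(p \right)} = -9$
$w{\left(u \right)} = 25$ ($w{\left(u \right)} = 5^{2} = 25$)
$q{\left(c \right)} = \frac{1}{2 c}$
$Q{\left(T \right)} = \frac{1}{50}$ ($Q{\left(T \right)} = \frac{1}{2 \cdot 25} = \frac{1}{2} \cdot \frac{1}{25} = \frac{1}{50}$)
$\frac{-37400 + Q{\left(81 \right)}}{K{\left(-4 \right)} - 32871} = \frac{-37400 + \frac{1}{50}}{-9 - 32871} = - \frac{1869999}{50 \left(-32880\right)} = \left(- \frac{1869999}{50}\right) \left(- \frac{1}{32880}\right) = \frac{623333}{548000}$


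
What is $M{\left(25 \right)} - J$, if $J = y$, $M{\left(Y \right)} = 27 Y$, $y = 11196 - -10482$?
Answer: $-21003$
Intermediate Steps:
$y = 21678$ ($y = 11196 + 10482 = 21678$)
$J = 21678$
$M{\left(25 \right)} - J = 27 \cdot 25 - 21678 = 675 - 21678 = -21003$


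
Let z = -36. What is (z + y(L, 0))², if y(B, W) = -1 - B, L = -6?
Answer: 961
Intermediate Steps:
(z + y(L, 0))² = (-36 + (-1 - 1*(-6)))² = (-36 + (-1 + 6))² = (-36 + 5)² = (-31)² = 961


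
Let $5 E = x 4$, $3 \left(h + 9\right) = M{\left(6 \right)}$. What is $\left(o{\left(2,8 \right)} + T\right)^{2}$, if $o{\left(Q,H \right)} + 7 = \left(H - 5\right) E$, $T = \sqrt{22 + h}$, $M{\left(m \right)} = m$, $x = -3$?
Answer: $\frac{5416}{25} - \frac{142 \sqrt{15}}{5} \approx 106.65$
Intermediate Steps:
$h = -7$ ($h = -9 + \frac{1}{3} \cdot 6 = -9 + 2 = -7$)
$T = \sqrt{15}$ ($T = \sqrt{22 - 7} = \sqrt{15} \approx 3.873$)
$E = - \frac{12}{5}$ ($E = \frac{\left(-3\right) 4}{5} = \frac{1}{5} \left(-12\right) = - \frac{12}{5} \approx -2.4$)
$o{\left(Q,H \right)} = 5 - \frac{12 H}{5}$ ($o{\left(Q,H \right)} = -7 + \left(H - 5\right) \left(- \frac{12}{5}\right) = -7 + \left(-5 + H\right) \left(- \frac{12}{5}\right) = -7 - \left(-12 + \frac{12 H}{5}\right) = 5 - \frac{12 H}{5}$)
$\left(o{\left(2,8 \right)} + T\right)^{2} = \left(\left(5 - \frac{96}{5}\right) + \sqrt{15}\right)^{2} = \left(- \frac{71}{5} + \sqrt{15}\right)^{2}$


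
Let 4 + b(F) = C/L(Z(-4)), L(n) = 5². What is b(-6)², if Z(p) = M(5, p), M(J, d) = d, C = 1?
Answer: 9801/625 ≈ 15.682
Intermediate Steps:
Z(p) = p
L(n) = 25
b(F) = -99/25 (b(F) = -4 + 1/25 = -99/25)
b(-6)² = (-99/25)² = 9801/625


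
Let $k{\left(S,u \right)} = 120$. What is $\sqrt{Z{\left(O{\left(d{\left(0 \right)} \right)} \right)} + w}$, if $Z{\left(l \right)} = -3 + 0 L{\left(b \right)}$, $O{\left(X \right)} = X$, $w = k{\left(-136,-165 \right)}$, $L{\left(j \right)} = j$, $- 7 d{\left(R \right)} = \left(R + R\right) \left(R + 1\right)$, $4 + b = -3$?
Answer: $3 \sqrt{13} \approx 10.817$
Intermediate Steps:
$b = -7$ ($b = -4 - 3 = -7$)
$d{\left(R \right)} = - \frac{2 R \left(1 + R\right)}{7}$ ($d{\left(R \right)} = - \frac{\left(R + R\right) \left(R + 1\right)}{7} = - \frac{2 R \left(1 + R\right)}{7}$)
$w = 120$
$Z{\left(l \right)} = -3$ ($Z{\left(l \right)} = -3 + 0 \left(-7\right) = -3 + 0 = -3$)
$\sqrt{Z{\left(O{\left(d{\left(0 \right)} \right)} \right)} + w} = \sqrt{-3 + 120} = \sqrt{117} = 3 \sqrt{13}$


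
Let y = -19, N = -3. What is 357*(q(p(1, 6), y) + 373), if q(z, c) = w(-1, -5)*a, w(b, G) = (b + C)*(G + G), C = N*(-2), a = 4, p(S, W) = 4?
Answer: 61761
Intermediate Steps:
C = 6 (C = -3*(-2) = 6)
w(b, G) = 2*G*(6 + b) (w(b, G) = (b + 6)*(G + G) = (6 + b)*(2*G) = 2*G*(6 + b))
q(z, c) = -200 (q(z, c) = (2*(-5)*(6 - 1))*4 = (2*(-5)*5)*4 = -50*4 = -200)
357*(q(p(1, 6), y) + 373) = 357*(-200 + 373) = 357*173 = 61761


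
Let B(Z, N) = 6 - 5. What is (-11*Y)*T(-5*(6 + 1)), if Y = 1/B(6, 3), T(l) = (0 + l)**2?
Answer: -13475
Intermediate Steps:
B(Z, N) = 1
T(l) = l**2
Y = 1 (Y = 1/1 = 1)
(-11*Y)*T(-5*(6 + 1)) = (-11*1)*(-5*(6 + 1))**2 = -11*(-5*7)**2 = -11*(-35)**2 = -11*1225 = -13475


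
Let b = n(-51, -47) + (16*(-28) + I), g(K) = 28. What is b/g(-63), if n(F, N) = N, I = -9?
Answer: -18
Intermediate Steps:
b = -504 (b = -47 + (16*(-28) - 9) = -47 + (-448 - 9) = -47 - 457 = -504)
b/g(-63) = -504/28 = -504*1/28 = -18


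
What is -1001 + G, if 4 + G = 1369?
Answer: 364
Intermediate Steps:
G = 1365 (G = -4 + 1369 = 1365)
-1001 + G = -1001 + 1365 = 364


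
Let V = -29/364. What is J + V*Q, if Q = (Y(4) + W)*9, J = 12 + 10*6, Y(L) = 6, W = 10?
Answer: 5508/91 ≈ 60.527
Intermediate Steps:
V = -29/364 (V = -29*1/364 = -29/364 ≈ -0.079670)
J = 72 (J = 12 + 60 = 72)
Q = 144 (Q = (6 + 10)*9 = 16*9 = 144)
J + V*Q = 72 - 29/364*144 = 72 - 1044/91 = 5508/91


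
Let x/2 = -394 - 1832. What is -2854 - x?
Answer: 1598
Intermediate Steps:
x = -4452 (x = 2*(-394 - 1832) = 2*(-2226) = -4452)
-2854 - x = -2854 - 1*(-4452) = -2854 + 4452 = 1598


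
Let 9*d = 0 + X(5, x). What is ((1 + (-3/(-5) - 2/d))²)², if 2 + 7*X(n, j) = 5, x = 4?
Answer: 1664966416/625 ≈ 2.6639e+6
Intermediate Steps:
X(n, j) = 3/7 (X(n, j) = -2/7 + (⅐)*5 = -2/7 + 5/7 = 3/7)
d = 1/21 (d = (0 + 3/7)/9 = (⅑)*(3/7) = 1/21 ≈ 0.047619)
((1 + (-3/(-5) - 2/d))²)² = ((1 + (-3/(-5) - 2/1/21))²)² = ((1 + (-3*(-⅕) - 2*21))²)² = ((1 + (⅗ - 42))²)² = ((1 - 207/5)²)² = ((-202/5)²)² = (40804/25)² = 1664966416/625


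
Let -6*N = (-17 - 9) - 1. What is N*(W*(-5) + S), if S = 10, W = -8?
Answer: 225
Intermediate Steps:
N = 9/2 (N = -((-17 - 9) - 1)/6 = -(-26 - 1)/6 = -1/6*(-27) = 9/2 ≈ 4.5000)
N*(W*(-5) + S) = 9*(-8*(-5) + 10)/2 = 9*(40 + 10)/2 = (9/2)*50 = 225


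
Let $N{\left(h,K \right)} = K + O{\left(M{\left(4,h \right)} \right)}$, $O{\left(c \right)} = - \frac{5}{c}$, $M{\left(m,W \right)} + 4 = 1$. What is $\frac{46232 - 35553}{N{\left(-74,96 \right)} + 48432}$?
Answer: $\frac{32037}{145589} \approx 0.22005$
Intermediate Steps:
$M{\left(m,W \right)} = -3$ ($M{\left(m,W \right)} = -4 + 1 = -3$)
$N{\left(h,K \right)} = \frac{5}{3} + K$ ($N{\left(h,K \right)} = K - \frac{5}{-3} = K - - \frac{5}{3} = K + \frac{5}{3} = \frac{5}{3} + K$)
$\frac{46232 - 35553}{N{\left(-74,96 \right)} + 48432} = \frac{46232 - 35553}{\left(\frac{5}{3} + 96\right) + 48432} = \frac{10679}{\frac{293}{3} + 48432} = \frac{10679}{\frac{145589}{3}} = 10679 \cdot \frac{3}{145589} = \frac{32037}{145589}$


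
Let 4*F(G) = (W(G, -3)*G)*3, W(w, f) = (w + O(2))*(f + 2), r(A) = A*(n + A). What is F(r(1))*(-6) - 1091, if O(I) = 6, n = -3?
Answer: -1127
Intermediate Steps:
r(A) = A*(-3 + A)
W(w, f) = (2 + f)*(6 + w) (W(w, f) = (w + 6)*(f + 2) = (6 + w)*(2 + f) = (2 + f)*(6 + w))
F(G) = 3*G*(-6 - G)/4 (F(G) = (((12 + 2*G + 6*(-3) - 3*G)*G)*3)/4 = (((12 + 2*G - 18 - 3*G)*G)*3)/4 = (((-6 - G)*G)*3)/4 = ((G*(-6 - G))*3)/4 = (3*G*(-6 - G))/4 = 3*G*(-6 - G)/4)
F(r(1))*(-6) - 1091 = -3*1*(-3 + 1)*(6 + 1*(-3 + 1))/4*(-6) - 1091 = -3*1*(-2)*(6 + 1*(-2))/4*(-6) - 1091 = -3/4*(-2)*(6 - 2)*(-6) - 1091 = -3/4*(-2)*4*(-6) - 1091 = 6*(-6) - 1091 = -36 - 1091 = -1127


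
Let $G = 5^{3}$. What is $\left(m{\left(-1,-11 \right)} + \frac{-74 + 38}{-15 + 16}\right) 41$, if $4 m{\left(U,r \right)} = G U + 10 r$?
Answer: $- \frac{15539}{4} \approx -3884.8$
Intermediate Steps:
$G = 125$
$m{\left(U,r \right)} = \frac{5 r}{2} + \frac{125 U}{4}$ ($m{\left(U,r \right)} = \frac{125 U + 10 r}{4} = \frac{10 r + 125 U}{4} = \frac{5 r}{2} + \frac{125 U}{4}$)
$\left(m{\left(-1,-11 \right)} + \frac{-74 + 38}{-15 + 16}\right) 41 = \left(\left(\frac{5}{2} \left(-11\right) + \frac{125}{4} \left(-1\right)\right) + \frac{-74 + 38}{-15 + 16}\right) 41 = \left(\left(- \frac{55}{2} - \frac{125}{4}\right) - \frac{36}{1}\right) 41 = \left(- \frac{235}{4} - 36\right) 41 = \left(- \frac{379}{4}\right) 41 = - \frac{15539}{4}$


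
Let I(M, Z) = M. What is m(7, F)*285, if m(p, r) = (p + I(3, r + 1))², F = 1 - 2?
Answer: 28500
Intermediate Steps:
F = -1
m(p, r) = (3 + p)² (m(p, r) = (p + 3)² = (3 + p)²)
m(7, F)*285 = (3 + 7)²*285 = 10²*285 = 100*285 = 28500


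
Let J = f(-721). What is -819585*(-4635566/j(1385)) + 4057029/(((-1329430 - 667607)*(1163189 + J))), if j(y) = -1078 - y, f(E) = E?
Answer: -326663133710058983075081/211771623289604 ≈ -1.5425e+9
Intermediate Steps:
J = -721
-819585*(-4635566/j(1385)) + 4057029/(((-1329430 - 667607)*(1163189 + J))) = -819585*(-4635566/(-1078 - 1*1385)) + 4057029/(((-1329430 - 667607)*(1163189 - 721))) = -819585*(-4635566/(-1078 - 1385)) + 4057029/((-1997037*1162468)) = -819585/((-2463*(-1/4635566))) + 4057029/(-2321491607316) = -819585/2463/4635566 + 4057029*(-1/2321491607316) = -819585*4635566/2463 - 450781/257943511924 = -1266413453370/821 - 450781/257943511924 = -326663133710058983075081/211771623289604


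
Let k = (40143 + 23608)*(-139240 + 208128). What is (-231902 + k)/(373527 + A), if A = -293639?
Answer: 2195723493/39944 ≈ 54970.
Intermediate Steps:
k = 4391678888 (k = 63751*68888 = 4391678888)
(-231902 + k)/(373527 + A) = (-231902 + 4391678888)/(373527 - 293639) = 4391446986/79888 = 4391446986*(1/79888) = 2195723493/39944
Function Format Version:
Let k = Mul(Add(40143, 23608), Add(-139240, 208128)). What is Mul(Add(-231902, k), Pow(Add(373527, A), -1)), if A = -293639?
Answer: Rational(2195723493, 39944) ≈ 54970.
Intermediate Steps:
k = 4391678888 (k = Mul(63751, 68888) = 4391678888)
Mul(Add(-231902, k), Pow(Add(373527, A), -1)) = Mul(Add(-231902, 4391678888), Pow(Add(373527, -293639), -1)) = Mul(4391446986, Pow(79888, -1)) = Mul(4391446986, Rational(1, 79888)) = Rational(2195723493, 39944)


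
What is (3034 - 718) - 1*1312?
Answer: 1004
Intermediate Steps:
(3034 - 718) - 1*1312 = 2316 - 1312 = 1004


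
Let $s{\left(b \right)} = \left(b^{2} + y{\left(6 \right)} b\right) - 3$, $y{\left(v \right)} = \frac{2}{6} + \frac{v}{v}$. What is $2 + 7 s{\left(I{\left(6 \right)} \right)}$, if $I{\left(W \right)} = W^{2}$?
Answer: $9389$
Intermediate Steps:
$y{\left(v \right)} = \frac{4}{3}$ ($y{\left(v \right)} = 2 \cdot \frac{1}{6} + 1 = \frac{1}{3} + 1 = \frac{4}{3}$)
$s{\left(b \right)} = -3 + b^{2} + \frac{4 b}{3}$ ($s{\left(b \right)} = \left(b^{2} + \frac{4 b}{3}\right) - 3 = -3 + b^{2} + \frac{4 b}{3}$)
$2 + 7 s{\left(I{\left(6 \right)} \right)} = 2 + 7 \left(-3 + \left(6^{2}\right)^{2} + \frac{4 \cdot 6^{2}}{3}\right) = 2 + 7 \left(-3 + 36^{2} + \frac{4}{3} \cdot 36\right) = 2 + 7 \left(-3 + 1296 + 48\right) = 2 + 7 \cdot 1341 = 2 + 9387 = 9389$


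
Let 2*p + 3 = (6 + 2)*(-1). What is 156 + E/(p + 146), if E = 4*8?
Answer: 43900/281 ≈ 156.23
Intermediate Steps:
p = -11/2 (p = -3/2 + ((6 + 2)*(-1))/2 = -3/2 + (8*(-1))/2 = -3/2 + (½)*(-8) = -3/2 - 4 = -11/2 ≈ -5.5000)
E = 32
156 + E/(p + 146) = 156 + 32/(-11/2 + 146) = 156 + 32/(281/2) = 156 + 32*(2/281) = 156 + 64/281 = 43900/281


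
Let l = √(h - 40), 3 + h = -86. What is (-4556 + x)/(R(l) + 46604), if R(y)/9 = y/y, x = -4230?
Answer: -8786/46613 ≈ -0.18849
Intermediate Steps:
h = -89 (h = -3 - 86 = -89)
l = I*√129 (l = √(-89 - 40) = √(-129) = I*√129 ≈ 11.358*I)
R(y) = 9 (R(y) = 9*(y/y) = 9*1 = 9)
(-4556 + x)/(R(l) + 46604) = (-4556 - 4230)/(9 + 46604) = -8786/46613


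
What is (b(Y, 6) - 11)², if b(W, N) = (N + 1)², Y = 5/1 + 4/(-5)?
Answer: 1444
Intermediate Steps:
Y = 21/5 (Y = 5*1 + 4*(-⅕) = 5 - ⅘ = 21/5 ≈ 4.2000)
b(W, N) = (1 + N)²
(b(Y, 6) - 11)² = ((1 + 6)² - 11)² = (7² - 11)² = (49 - 11)² = 38² = 1444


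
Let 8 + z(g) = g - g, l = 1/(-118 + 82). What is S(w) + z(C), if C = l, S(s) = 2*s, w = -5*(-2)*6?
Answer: 112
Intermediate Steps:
w = 60 (w = 10*6 = 60)
l = -1/36 (l = 1/(-36) = -1/36 ≈ -0.027778)
C = -1/36 ≈ -0.027778
z(g) = -8 (z(g) = -8 + (g - g) = -8 + 0 = -8)
S(w) + z(C) = 2*60 - 8 = 120 - 8 = 112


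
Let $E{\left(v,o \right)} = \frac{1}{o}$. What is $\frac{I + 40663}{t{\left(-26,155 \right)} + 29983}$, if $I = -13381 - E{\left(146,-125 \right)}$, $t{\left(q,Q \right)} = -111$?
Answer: $\frac{3410251}{3734000} \approx 0.9133$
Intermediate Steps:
$I = - \frac{1672624}{125}$ ($I = -13381 - \frac{1}{-125} = -13381 - - \frac{1}{125} = -13381 + \frac{1}{125} = - \frac{1672624}{125} \approx -13381.0$)
$\frac{I + 40663}{t{\left(-26,155 \right)} + 29983} = \frac{- \frac{1672624}{125} + 40663}{-111 + 29983} = \frac{3410251}{125 \cdot 29872} = \frac{3410251}{125} \cdot \frac{1}{29872} = \frac{3410251}{3734000}$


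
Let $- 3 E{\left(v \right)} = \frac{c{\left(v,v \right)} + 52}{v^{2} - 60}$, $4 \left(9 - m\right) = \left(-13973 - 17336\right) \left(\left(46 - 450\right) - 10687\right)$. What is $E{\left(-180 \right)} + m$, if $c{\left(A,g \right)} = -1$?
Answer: $- \frac{701875187768}{8085} \approx -8.6812 \cdot 10^{7}$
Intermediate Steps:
$m = - \frac{347248083}{4}$ ($m = 9 - \frac{\left(-13973 - 17336\right) \left(\left(46 - 450\right) - 10687\right)}{4} = 9 - \frac{\left(-31309\right) \left(\left(46 - 450\right) - 10687\right)}{4} = 9 - \frac{\left(-31309\right) \left(-404 - 10687\right)}{4} = 9 - \frac{\left(-31309\right) \left(-11091\right)}{4} = 9 - \frac{347248119}{4} = - \frac{347248083}{4} \approx -8.6812 \cdot 10^{7}$)
$E{\left(v \right)} = - \frac{17}{-60 + v^{2}}$ ($E{\left(v \right)} = - \frac{\left(-1 + 52\right) \frac{1}{v^{2} - 60}}{3} = - \frac{51 \frac{1}{-60 + v^{2}}}{3} = - \frac{17}{-60 + v^{2}}$)
$E{\left(-180 \right)} + m = - \frac{17}{-60 + \left(-180\right)^{2}} - \frac{347248083}{4} = - \frac{17}{-60 + 32400} - \frac{347248083}{4} = - \frac{17}{32340} - \frac{347248083}{4} = - \frac{701875187768}{8085}$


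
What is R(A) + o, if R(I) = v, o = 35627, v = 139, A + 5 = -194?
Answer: 35766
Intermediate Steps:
A = -199 (A = -5 - 194 = -199)
R(I) = 139
R(A) + o = 139 + 35627 = 35766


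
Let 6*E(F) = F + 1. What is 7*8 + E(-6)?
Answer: 331/6 ≈ 55.167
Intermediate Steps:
E(F) = ⅙ + F/6 (E(F) = (F + 1)/6 = (1 + F)/6 = ⅙ + F/6)
7*8 + E(-6) = 7*8 + (⅙ + (⅙)*(-6)) = 56 + (⅙ - 1) = 56 - ⅚ = 331/6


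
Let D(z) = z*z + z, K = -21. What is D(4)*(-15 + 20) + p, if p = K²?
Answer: 541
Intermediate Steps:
D(z) = z + z² (D(z) = z² + z = z + z²)
p = 441 (p = (-21)² = 441)
D(4)*(-15 + 20) + p = (4*(1 + 4))*(-15 + 20) + 441 = (4*5)*5 + 441 = 20*5 + 441 = 100 + 441 = 541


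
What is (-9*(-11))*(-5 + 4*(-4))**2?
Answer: 43659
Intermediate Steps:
(-9*(-11))*(-5 + 4*(-4))**2 = 99*(-5 - 16)**2 = 99*(-21)**2 = 99*441 = 43659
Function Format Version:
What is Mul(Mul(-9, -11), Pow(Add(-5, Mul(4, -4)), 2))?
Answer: 43659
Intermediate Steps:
Mul(Mul(-9, -11), Pow(Add(-5, Mul(4, -4)), 2)) = Mul(99, Pow(Add(-5, -16), 2)) = Mul(99, Pow(-21, 2)) = Mul(99, 441) = 43659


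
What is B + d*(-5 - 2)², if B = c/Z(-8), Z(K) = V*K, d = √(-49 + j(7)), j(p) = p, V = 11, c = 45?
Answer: -45/88 + 49*I*√42 ≈ -0.51136 + 317.56*I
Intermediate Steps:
d = I*√42 (d = √(-49 + 7) = √(-42) = I*√42 ≈ 6.4807*I)
Z(K) = 11*K
B = -45/88 (B = 45/((11*(-8))) = 45/(-88) = 45*(-1/88) = -45/88 ≈ -0.51136)
B + d*(-5 - 2)² = -45/88 + (I*√42)*(-5 - 2)² = -45/88 + (I*√42)*(-7)² = -45/88 + (I*√42)*49 = -45/88 + 49*I*√42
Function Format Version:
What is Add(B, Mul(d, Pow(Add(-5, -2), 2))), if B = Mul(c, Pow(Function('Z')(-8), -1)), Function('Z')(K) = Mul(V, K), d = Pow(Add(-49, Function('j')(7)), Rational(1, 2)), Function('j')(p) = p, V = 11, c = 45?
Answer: Add(Rational(-45, 88), Mul(49, I, Pow(42, Rational(1, 2)))) ≈ Add(-0.51136, Mul(317.56, I))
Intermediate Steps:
d = Mul(I, Pow(42, Rational(1, 2))) (d = Pow(Add(-49, 7), Rational(1, 2)) = Pow(-42, Rational(1, 2)) = Mul(I, Pow(42, Rational(1, 2))) ≈ Mul(6.4807, I))
Function('Z')(K) = Mul(11, K)
B = Rational(-45, 88) (B = Mul(45, Pow(Mul(11, -8), -1)) = Mul(45, Pow(-88, -1)) = Mul(45, Rational(-1, 88)) = Rational(-45, 88) ≈ -0.51136)
Add(B, Mul(d, Pow(Add(-5, -2), 2))) = Add(Rational(-45, 88), Mul(Mul(I, Pow(42, Rational(1, 2))), Pow(Add(-5, -2), 2))) = Add(Rational(-45, 88), Mul(Mul(I, Pow(42, Rational(1, 2))), Pow(-7, 2))) = Add(Rational(-45, 88), Mul(Mul(I, Pow(42, Rational(1, 2))), 49)) = Add(Rational(-45, 88), Mul(49, I, Pow(42, Rational(1, 2))))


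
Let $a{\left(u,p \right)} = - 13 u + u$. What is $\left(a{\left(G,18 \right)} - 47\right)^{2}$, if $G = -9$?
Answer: $3721$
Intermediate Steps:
$a{\left(u,p \right)} = - 12 u$
$\left(a{\left(G,18 \right)} - 47\right)^{2} = \left(\left(-12\right) \left(-9\right) - 47\right)^{2} = \left(108 - 47\right)^{2} = 61^{2} = 3721$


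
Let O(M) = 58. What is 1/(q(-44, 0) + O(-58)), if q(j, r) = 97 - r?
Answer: 1/155 ≈ 0.0064516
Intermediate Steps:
1/(q(-44, 0) + O(-58)) = 1/((97 - 1*0) + 58) = 1/((97 + 0) + 58) = 1/(97 + 58) = 1/155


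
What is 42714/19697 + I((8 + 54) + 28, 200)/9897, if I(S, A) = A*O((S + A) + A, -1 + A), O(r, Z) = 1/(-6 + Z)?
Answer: 81592847794/37623653337 ≈ 2.1687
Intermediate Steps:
I(S, A) = A/(-7 + A) (I(S, A) = A/(-6 + (-1 + A)) = A/(-7 + A))
42714/19697 + I((8 + 54) + 28, 200)/9897 = 42714/19697 + (200/(-7 + 200))/9897 = 42714*(1/19697) + (200/193)*(1/9897) = 42714/19697 + (200*(1/193))*(1/9897) = 42714/19697 + (200/193)*(1/9897) = 42714/19697 + 200/1910121 = 81592847794/37623653337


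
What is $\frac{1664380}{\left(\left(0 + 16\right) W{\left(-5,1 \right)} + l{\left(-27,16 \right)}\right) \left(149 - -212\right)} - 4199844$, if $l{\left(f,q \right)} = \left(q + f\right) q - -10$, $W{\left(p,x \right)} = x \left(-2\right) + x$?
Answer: $- \frac{137969907434}{32851} \approx -4.1999 \cdot 10^{6}$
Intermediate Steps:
$W{\left(p,x \right)} = - x$ ($W{\left(p,x \right)} = - 2 x + x = - x$)
$l{\left(f,q \right)} = 10 + q \left(f + q\right)$ ($l{\left(f,q \right)} = \left(f + q\right) q + 10 = q \left(f + q\right) + 10 = 10 + q \left(f + q\right)$)
$\frac{1664380}{\left(\left(0 + 16\right) W{\left(-5,1 \right)} + l{\left(-27,16 \right)}\right) \left(149 - -212\right)} - 4199844 = \frac{1664380}{\left(\left(0 + 16\right) \left(\left(-1\right) 1\right) + \left(10 + 16^{2} - 432\right)\right) \left(149 - -212\right)} - 4199844 = \frac{1664380}{\left(16 \left(-1\right) + \left(10 + 256 - 432\right)\right) \left(149 + 212\right)} - 4199844 = \frac{1664380}{\left(-16 - 166\right) 361} - 4199844 = \frac{1664380}{\left(-182\right) 361} - 4199844 = \frac{1664380}{-65702} - 4199844 = 1664380 \left(- \frac{1}{65702}\right) - 4199844 = - \frac{832190}{32851} - 4199844 = - \frac{137969907434}{32851}$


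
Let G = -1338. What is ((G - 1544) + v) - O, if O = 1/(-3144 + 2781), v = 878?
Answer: -727451/363 ≈ -2004.0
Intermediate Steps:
O = -1/363 (O = 1/(-363) = -1/363 ≈ -0.0027548)
((G - 1544) + v) - O = ((-1338 - 1544) + 878) - 1*(-1/363) = (-2882 + 878) + 1/363 = -2004 + 1/363 = -727451/363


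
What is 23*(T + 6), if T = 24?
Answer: 690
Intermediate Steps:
23*(T + 6) = 23*(24 + 6) = 23*30 = 690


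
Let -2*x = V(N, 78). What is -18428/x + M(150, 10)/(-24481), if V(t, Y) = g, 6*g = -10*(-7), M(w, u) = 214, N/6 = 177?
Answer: 2706807718/856835 ≈ 3159.1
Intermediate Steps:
N = 1062 (N = 6*177 = 1062)
g = 35/3 (g = (-10*(-7))/6 = (1/6)*70 = 35/3 ≈ 11.667)
V(t, Y) = 35/3
x = -35/6 (x = -1/2*35/3 = -35/6 ≈ -5.8333)
-18428/x + M(150, 10)/(-24481) = -18428/(-35/6) + 214/(-24481) = -18428*(-6/35) + 214*(-1/24481) = 110568/35 - 214/24481 = 2706807718/856835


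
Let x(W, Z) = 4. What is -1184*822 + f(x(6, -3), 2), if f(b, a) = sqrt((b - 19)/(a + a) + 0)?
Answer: -973248 + I*sqrt(15)/2 ≈ -9.7325e+5 + 1.9365*I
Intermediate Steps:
f(b, a) = sqrt(2)*sqrt((-19 + b)/a)/2 (f(b, a) = sqrt((-19 + b)/((2*a)) + 0) = sqrt((-19 + b)*(1/(2*a)) + 0) = sqrt((-19 + b)/(2*a) + 0) = sqrt((-19 + b)/(2*a)) = sqrt(2)*sqrt((-19 + b)/a)/2)
-1184*822 + f(x(6, -3), 2) = -1184*822 + sqrt(2)*sqrt((-19 + 4)/2)/2 = -973248 + sqrt(2)*sqrt((1/2)*(-15))/2 = -973248 + sqrt(2)*sqrt(-15/2)/2 = -973248 + sqrt(2)*(I*sqrt(30)/2)/2 = -973248 + I*sqrt(15)/2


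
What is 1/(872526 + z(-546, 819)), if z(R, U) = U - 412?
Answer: 1/872933 ≈ 1.1456e-6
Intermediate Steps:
z(R, U) = -412 + U
1/(872526 + z(-546, 819)) = 1/(872526 + (-412 + 819)) = 1/(872526 + 407) = 1/872933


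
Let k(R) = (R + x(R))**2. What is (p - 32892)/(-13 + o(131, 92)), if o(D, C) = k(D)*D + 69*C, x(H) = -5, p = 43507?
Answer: 10615/2086091 ≈ 0.0050885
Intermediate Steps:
k(R) = (-5 + R)**2 (k(R) = (R - 5)**2 = (-5 + R)**2)
o(D, C) = 69*C + D*(-5 + D)**2 (o(D, C) = (-5 + D)**2*D + 69*C = D*(-5 + D)**2 + 69*C = 69*C + D*(-5 + D)**2)
(p - 32892)/(-13 + o(131, 92)) = (43507 - 32892)/(-13 + (69*92 + 131*(-5 + 131)**2)) = 10615/(-13 + (6348 + 131*126**2)) = 10615/(-13 + (6348 + 131*15876)) = 10615/(-13 + (6348 + 2079756)) = 10615/(-13 + 2086104) = 10615/2086091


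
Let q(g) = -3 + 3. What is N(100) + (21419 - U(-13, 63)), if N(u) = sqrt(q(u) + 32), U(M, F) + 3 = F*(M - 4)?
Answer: 22493 + 4*sqrt(2) ≈ 22499.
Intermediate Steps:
q(g) = 0
U(M, F) = -3 + F*(-4 + M) (U(M, F) = -3 + F*(M - 4) = -3 + F*(-4 + M))
N(u) = 4*sqrt(2) (N(u) = sqrt(0 + 32) = sqrt(32) = 4*sqrt(2))
N(100) + (21419 - U(-13, 63)) = 4*sqrt(2) + (21419 - (-3 - 4*63 + 63*(-13))) = 4*sqrt(2) + (21419 - (-3 - 252 - 819)) = 4*sqrt(2) + (21419 - 1*(-1074)) = 4*sqrt(2) + (21419 + 1074) = 4*sqrt(2) + 22493 = 22493 + 4*sqrt(2)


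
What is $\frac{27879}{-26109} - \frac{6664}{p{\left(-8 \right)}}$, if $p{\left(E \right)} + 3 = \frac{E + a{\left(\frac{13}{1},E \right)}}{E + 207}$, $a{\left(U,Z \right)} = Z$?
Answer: $\frac{11535664999}{5334939} \approx 2162.3$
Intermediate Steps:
$p{\left(E \right)} = -3 + \frac{2 E}{207 + E}$ ($p{\left(E \right)} = -3 + \frac{E + E}{E + 207} = -3 + \frac{2 E}{207 + E}$)
$\frac{27879}{-26109} - \frac{6664}{p{\left(-8 \right)}} = \frac{27879}{-26109} - \frac{6664}{\frac{1}{207 - 8} \left(-621 - -8\right)} = 27879 \left(- \frac{1}{26109}\right) - \frac{6664}{\frac{1}{199} \left(-621 + 8\right)} = - \frac{9293}{8703} - \frac{6664}{\frac{1}{199} \left(-613\right)} = - \frac{9293}{8703} - \frac{6664}{- \frac{613}{199}} = - \frac{9293}{8703} - - \frac{1326136}{613} = - \frac{9293}{8703} + \frac{1326136}{613} = \frac{11535664999}{5334939}$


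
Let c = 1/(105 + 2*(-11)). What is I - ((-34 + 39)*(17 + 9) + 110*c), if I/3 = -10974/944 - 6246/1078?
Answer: -65703439/357896 ≈ -183.58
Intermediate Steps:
c = 1/83 (c = 1/(105 - 22) = 1/83 ≈ 0.012048)
I = -225333/4312 (I = 3*(-10974/944 - 6246/1078) = 3*(-10974*1/944 - 6246*1/1078) = 3*(-93/8 - 3123/539) = 3*(-75111/4312) = -225333/4312 ≈ -52.257)
I - ((-34 + 39)*(17 + 9) + 110*c) = -225333/4312 - ((-34 + 39)*(17 + 9) + 110*(1/83)) = -225333/4312 - (5*26 + 110/83) = -225333/4312 - (130 + 110/83) = -225333/4312 - 1*10900/83 = -225333/4312 - 10900/83 = -65703439/357896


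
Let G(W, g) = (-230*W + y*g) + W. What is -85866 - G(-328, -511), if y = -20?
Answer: -171198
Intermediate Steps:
G(W, g) = -229*W - 20*g (G(W, g) = (-230*W - 20*g) + W = -229*W - 20*g)
-85866 - G(-328, -511) = -85866 - (-229*(-328) - 20*(-511)) = -85866 - (75112 + 10220) = -85866 - 1*85332 = -85866 - 85332 = -171198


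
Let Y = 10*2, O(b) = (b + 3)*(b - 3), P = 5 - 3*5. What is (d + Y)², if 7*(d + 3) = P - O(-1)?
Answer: 13689/49 ≈ 279.37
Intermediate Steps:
P = -10 (P = 5 - 15 = -10)
O(b) = (-3 + b)*(3 + b) (O(b) = (3 + b)*(-3 + b) = (-3 + b)*(3 + b))
d = -23/7 (d = -3 + (-10 - (-9 + (-1)²))/7 = -3 + (-10 - (-9 + 1))/7 = -3 + (-10 - 1*(-8))/7 = -3 + (-10 + 8)/7 = -3 + (⅐)*(-2) = -3 - 2/7 = -23/7 ≈ -3.2857)
Y = 20
(d + Y)² = (-23/7 + 20)² = (117/7)² = 13689/49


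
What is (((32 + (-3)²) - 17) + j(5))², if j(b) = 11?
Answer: 1225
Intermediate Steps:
(((32 + (-3)²) - 17) + j(5))² = (((32 + (-3)²) - 17) + 11)² = (((32 + 9) - 17) + 11)² = ((41 - 17) + 11)² = (24 + 11)² = 35² = 1225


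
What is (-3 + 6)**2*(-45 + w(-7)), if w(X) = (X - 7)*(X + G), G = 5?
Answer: -153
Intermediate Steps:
w(X) = (-7 + X)*(5 + X) (w(X) = (X - 7)*(X + 5) = (-7 + X)*(5 + X))
(-3 + 6)**2*(-45 + w(-7)) = (-3 + 6)**2*(-45 + (-35 + (-7)**2 - 2*(-7))) = 3**2*(-45 + (-35 + 49 + 14)) = 9*(-45 + 28) = 9*(-17) = -153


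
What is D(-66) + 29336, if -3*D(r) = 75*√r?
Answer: 29336 - 25*I*√66 ≈ 29336.0 - 203.1*I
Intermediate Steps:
D(r) = -25*√r
D(-66) + 29336 = -25*I*√66 + 29336 = 29336 - 25*I*√66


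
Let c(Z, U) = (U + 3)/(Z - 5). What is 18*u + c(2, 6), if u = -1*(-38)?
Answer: 681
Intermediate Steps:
c(Z, U) = (3 + U)/(-5 + Z)
u = 38
18*u + c(2, 6) = 18*38 + (3 + 6)/(-5 + 2) = 684 + 9/(-3) = 684 - 1/3*9 = 684 - 3 = 681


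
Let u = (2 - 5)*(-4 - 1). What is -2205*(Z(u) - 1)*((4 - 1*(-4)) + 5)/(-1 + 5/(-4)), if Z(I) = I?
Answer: 178360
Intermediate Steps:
u = 15 (u = -3*(-5) = 15)
-2205*(Z(u) - 1)*((4 - 1*(-4)) + 5)/(-1 + 5/(-4)) = -2205*(15 - 1)*((4 - 1*(-4)) + 5)/(-1 + 5/(-4)) = -30870*((4 + 4) + 5)/(-1 + 5*(-¼)) = -30870*(8 + 5)/(-1 - 5/4) = -30870*13/(-9/4) = -30870*13*(-4/9) = -30870*(-52)/9 = -2205*(-728/9) = 178360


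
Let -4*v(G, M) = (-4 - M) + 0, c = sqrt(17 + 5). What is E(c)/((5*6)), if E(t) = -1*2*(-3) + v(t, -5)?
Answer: 23/120 ≈ 0.19167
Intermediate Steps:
c = sqrt(22) ≈ 4.6904
v(G, M) = 1 + M/4 (v(G, M) = -((-4 - M) + 0)/4 = -(-4 - M)/4 = 1 + M/4)
E(t) = 23/4 (E(t) = -1*2*(-3) + (1 + (1/4)*(-5)) = -2*(-3) + (1 - 5/4) = 6 - 1/4 = 23/4)
E(c)/((5*6)) = 23/(4*((5*6))) = (23/4)/30 = (23/4)*(1/30) = 23/120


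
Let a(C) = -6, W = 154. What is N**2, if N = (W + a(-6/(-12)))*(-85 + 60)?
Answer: 13690000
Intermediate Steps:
N = -3700 (N = (154 - 6)*(-85 + 60) = 148*(-25) = -3700)
N**2 = (-3700)**2 = 13690000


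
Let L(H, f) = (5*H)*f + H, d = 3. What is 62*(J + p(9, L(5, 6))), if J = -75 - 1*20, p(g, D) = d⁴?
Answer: -868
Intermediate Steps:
L(H, f) = H + 5*H*f (L(H, f) = 5*H*f + H = H + 5*H*f)
p(g, D) = 81 (p(g, D) = 3⁴ = 81)
J = -95 (J = -75 - 20 = -95)
62*(J + p(9, L(5, 6))) = 62*(-95 + 81) = 62*(-14) = -868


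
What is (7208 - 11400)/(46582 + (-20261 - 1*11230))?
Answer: -4192/15091 ≈ -0.27778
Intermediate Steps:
(7208 - 11400)/(46582 + (-20261 - 1*11230)) = -4192/(46582 + (-20261 - 11230)) = -4192/(46582 - 31491) = -4192/15091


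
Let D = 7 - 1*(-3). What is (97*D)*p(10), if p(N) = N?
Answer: 9700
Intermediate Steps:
D = 10 (D = 7 + 3 = 10)
(97*D)*p(10) = (97*10)*10 = 970*10 = 9700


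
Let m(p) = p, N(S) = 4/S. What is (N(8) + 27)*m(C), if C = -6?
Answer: -165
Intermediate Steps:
(N(8) + 27)*m(C) = (4/8 + 27)*(-6) = (4*(⅛) + 27)*(-6) = (½ + 27)*(-6) = (55/2)*(-6) = -165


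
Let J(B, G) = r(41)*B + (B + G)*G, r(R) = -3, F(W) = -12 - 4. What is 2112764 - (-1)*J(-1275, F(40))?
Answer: 2137245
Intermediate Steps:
F(W) = -16
J(B, G) = -3*B + G*(B + G) (J(B, G) = -3*B + (B + G)*G = -3*B + G*(B + G))
2112764 - (-1)*J(-1275, F(40)) = 2112764 - (-1)*((-16)**2 - 3*(-1275) - 1275*(-16)) = 2112764 - (-1)*(256 + 3825 + 20400) = 2112764 - (-1)*24481 = 2112764 - 1*(-24481) = 2112764 + 24481 = 2137245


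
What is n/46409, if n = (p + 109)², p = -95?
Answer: 196/46409 ≈ 0.0042233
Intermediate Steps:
n = 196 (n = (-95 + 109)² = 14² = 196)
n/46409 = 196/46409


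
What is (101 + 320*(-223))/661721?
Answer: -71259/661721 ≈ -0.10769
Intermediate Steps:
(101 + 320*(-223))/661721 = (101 - 71360)*(1/661721) = -71259*1/661721 = -71259/661721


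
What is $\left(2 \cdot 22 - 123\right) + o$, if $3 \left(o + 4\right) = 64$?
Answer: $- \frac{185}{3} \approx -61.667$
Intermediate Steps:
$o = \frac{52}{3}$ ($o = -4 + \frac{1}{3} \cdot 64 = -4 + \frac{64}{3} = \frac{52}{3} \approx 17.333$)
$\left(2 \cdot 22 - 123\right) + o = \left(2 \cdot 22 - 123\right) + \frac{52}{3} = \left(44 - 123\right) + \frac{52}{3} = -79 + \frac{52}{3} = - \frac{185}{3}$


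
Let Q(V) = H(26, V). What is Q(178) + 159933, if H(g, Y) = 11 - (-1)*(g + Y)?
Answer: 160148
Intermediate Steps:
H(g, Y) = 11 + Y + g (H(g, Y) = 11 - (-1)*(Y + g) = 11 - (-Y - g) = 11 + (Y + g) = 11 + Y + g)
Q(V) = 37 + V (Q(V) = 11 + V + 26 = 37 + V)
Q(178) + 159933 = (37 + 178) + 159933 = 215 + 159933 = 160148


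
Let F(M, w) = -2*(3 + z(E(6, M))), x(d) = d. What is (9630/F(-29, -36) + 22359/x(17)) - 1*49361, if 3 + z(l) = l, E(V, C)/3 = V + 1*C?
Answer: -18758609/391 ≈ -47976.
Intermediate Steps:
E(V, C) = 3*C + 3*V (E(V, C) = 3*(V + 1*C) = 3*(V + C) = 3*(C + V) = 3*C + 3*V)
z(l) = -3 + l
F(M, w) = -36 - 6*M (F(M, w) = -2*(3 + (-3 + (3*M + 3*6))) = -2*(3 + (-3 + (3*M + 18))) = -2*(3 + (-3 + (18 + 3*M))) = -2*(3 + (15 + 3*M)) = -2*(18 + 3*M) = -36 - 6*M)
(9630/F(-29, -36) + 22359/x(17)) - 1*49361 = (9630/(-36 - 6*(-29)) + 22359/17) - 1*49361 = (9630/(-36 + 174) + 22359*(1/17)) - 49361 = (9630/138 + 22359/17) - 49361 = (9630*(1/138) + 22359/17) - 49361 = (1605/23 + 22359/17) - 49361 = 541542/391 - 49361 = -18758609/391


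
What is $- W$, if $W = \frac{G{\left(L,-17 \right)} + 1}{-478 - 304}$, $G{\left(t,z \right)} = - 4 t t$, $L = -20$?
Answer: $- \frac{1599}{782} \approx -2.0448$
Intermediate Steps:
$G{\left(t,z \right)} = - 4 t^{2}$
$W = \frac{1599}{782}$ ($W = \frac{- 4 \left(-20\right)^{2} + 1}{-478 - 304} = \frac{\left(-4\right) 400 + 1}{-782} = \left(-1600 + 1\right) \left(- \frac{1}{782}\right) = \left(-1599\right) \left(- \frac{1}{782}\right) = \frac{1599}{782} \approx 2.0448$)
$- W = \left(-1\right) \frac{1599}{782} = - \frac{1599}{782}$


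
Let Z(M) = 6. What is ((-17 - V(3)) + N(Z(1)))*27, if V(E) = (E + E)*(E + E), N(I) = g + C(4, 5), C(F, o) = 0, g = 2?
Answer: -1377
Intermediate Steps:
N(I) = 2 (N(I) = 2 + 0 = 2)
V(E) = 4*E² (V(E) = (2*E)*(2*E) = 4*E²)
((-17 - V(3)) + N(Z(1)))*27 = ((-17 - 4*3²) + 2)*27 = ((-17 - 4*9) + 2)*27 = ((-17 - 1*36) + 2)*27 = ((-17 - 36) + 2)*27 = (-53 + 2)*27 = -51*27 = -1377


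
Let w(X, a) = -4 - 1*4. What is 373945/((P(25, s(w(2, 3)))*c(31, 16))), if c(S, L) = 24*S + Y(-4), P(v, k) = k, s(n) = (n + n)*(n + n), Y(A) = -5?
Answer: 373945/189184 ≈ 1.9766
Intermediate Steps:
w(X, a) = -8 (w(X, a) = -4 - 4 = -8)
s(n) = 4*n² (s(n) = (2*n)*(2*n) = 4*n²)
c(S, L) = -5 + 24*S (c(S, L) = 24*S - 5 = -5 + 24*S)
373945/((P(25, s(w(2, 3)))*c(31, 16))) = 373945/(((4*(-8)²)*(-5 + 24*31))) = 373945/(((4*64)*(-5 + 744))) = 373945/((256*739)) = 373945/189184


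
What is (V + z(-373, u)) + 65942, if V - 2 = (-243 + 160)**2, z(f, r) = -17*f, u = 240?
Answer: 79174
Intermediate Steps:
V = 6891 (V = 2 + (-243 + 160)**2 = 2 + (-83)**2 = 2 + 6889 = 6891)
(V + z(-373, u)) + 65942 = (6891 - 17*(-373)) + 65942 = (6891 + 6341) + 65942 = 13232 + 65942 = 79174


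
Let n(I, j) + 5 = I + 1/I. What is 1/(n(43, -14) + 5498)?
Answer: 43/238049 ≈ 0.00018064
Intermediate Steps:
n(I, j) = -5 + I + 1/I (n(I, j) = -5 + (I + 1/I) = -5 + I + 1/I)
1/(n(43, -14) + 5498) = 1/((-5 + 43 + 1/43) + 5498) = 1/(1635/43 + 5498) = 1/(238049/43) = 43/238049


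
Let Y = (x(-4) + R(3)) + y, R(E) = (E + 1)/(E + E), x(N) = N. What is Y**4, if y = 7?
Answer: 14641/81 ≈ 180.75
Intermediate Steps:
R(E) = (1 + E)/(2*E) (R(E) = (1 + E)/((2*E)) = (1 + E)*(1/(2*E)) = (1 + E)/(2*E))
Y = 11/3 (Y = (-4 + (1/2)*(1 + 3)/3) + 7 = (-4 + (1/2)*(1/3)*4) + 7 = (-4 + 2/3) + 7 = -10/3 + 7 = 11/3 ≈ 3.6667)
Y**4 = (11/3)**4 = 14641/81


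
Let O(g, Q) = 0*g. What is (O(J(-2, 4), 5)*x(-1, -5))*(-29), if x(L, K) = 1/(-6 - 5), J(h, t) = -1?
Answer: 0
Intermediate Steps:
O(g, Q) = 0
x(L, K) = -1/11 (x(L, K) = 1/(-11) = -1/11)
(O(J(-2, 4), 5)*x(-1, -5))*(-29) = (0*(-1/11))*(-29) = 0*(-29) = 0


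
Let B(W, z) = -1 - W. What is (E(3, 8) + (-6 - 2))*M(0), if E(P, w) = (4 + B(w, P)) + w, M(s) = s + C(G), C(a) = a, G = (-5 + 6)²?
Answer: -5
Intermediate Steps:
G = 1 (G = 1² = 1)
M(s) = 1 + s (M(s) = s + 1 = 1 + s)
E(P, w) = 3 (E(P, w) = (4 + (-1 - w)) + w = (3 - w) + w = 3)
(E(3, 8) + (-6 - 2))*M(0) = (3 + (-6 - 2))*(1 + 0) = (3 - 8)*1 = -5*1 = -5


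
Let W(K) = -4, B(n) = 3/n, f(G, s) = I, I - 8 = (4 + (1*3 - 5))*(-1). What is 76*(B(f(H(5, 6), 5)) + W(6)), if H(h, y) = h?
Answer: -266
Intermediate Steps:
I = 6 (I = 8 + (4 + (1*3 - 5))*(-1) = 8 + (4 + (3 - 5))*(-1) = 8 + (4 - 2)*(-1) = 8 + 2*(-1) = 8 - 2 = 6)
f(G, s) = 6
76*(B(f(H(5, 6), 5)) + W(6)) = 76*(3/6 - 4) = 76*(3*(⅙) - 4) = 76*(½ - 4) = 76*(-7/2) = -266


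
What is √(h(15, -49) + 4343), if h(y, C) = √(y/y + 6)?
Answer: √(4343 + √7) ≈ 65.922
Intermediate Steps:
h(y, C) = √7 (h(y, C) = √(1 + 6) = √7)
√(h(15, -49) + 4343) = √(√7 + 4343) = √(4343 + √7)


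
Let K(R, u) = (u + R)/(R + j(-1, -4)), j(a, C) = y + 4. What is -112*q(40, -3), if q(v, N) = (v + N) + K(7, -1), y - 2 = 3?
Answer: -4186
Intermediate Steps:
y = 5 (y = 2 + 3 = 5)
j(a, C) = 9 (j(a, C) = 5 + 4 = 9)
K(R, u) = (R + u)/(9 + R) (K(R, u) = (u + R)/(R + 9) = (R + u)/(9 + R))
q(v, N) = 3/8 + N + v (q(v, N) = (v + N) + (7 - 1)/(9 + 7) = (N + v) + 6/16 = (N + v) + (1/16)*6 = (N + v) + 3/8 = 3/8 + N + v)
-112*q(40, -3) = -112*(3/8 - 3 + 40) = -112*299/8 = -4186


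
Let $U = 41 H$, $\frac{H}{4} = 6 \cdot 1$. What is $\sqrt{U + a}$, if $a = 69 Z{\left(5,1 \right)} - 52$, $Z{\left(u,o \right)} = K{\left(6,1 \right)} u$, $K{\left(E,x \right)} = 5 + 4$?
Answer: $\sqrt{4037} \approx 63.537$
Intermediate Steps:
$K{\left(E,x \right)} = 9$
$H = 24$ ($H = 4 \cdot 6 \cdot 1 = 4 \cdot 6 = 24$)
$Z{\left(u,o \right)} = 9 u$
$U = 984$ ($U = 41 \cdot 24 = 984$)
$a = 3053$ ($a = 69 \cdot 9 \cdot 5 - 52 = 69 \cdot 45 - 52 = 3105 - 52 = 3053$)
$\sqrt{U + a} = \sqrt{984 + 3053} = \sqrt{4037}$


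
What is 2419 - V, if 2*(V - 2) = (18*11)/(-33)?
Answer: 2420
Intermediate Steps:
V = -1 (V = 2 + ((18*11)/(-33))/2 = 2 + (198*(-1/33))/2 = 2 + (½)*(-6) = 2 - 3 = -1)
2419 - V = 2419 - 1*(-1) = 2419 + 1 = 2420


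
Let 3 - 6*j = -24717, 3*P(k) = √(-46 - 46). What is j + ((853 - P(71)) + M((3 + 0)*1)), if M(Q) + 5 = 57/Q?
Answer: 4987 - 2*I*√23/3 ≈ 4987.0 - 3.1972*I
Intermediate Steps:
P(k) = 2*I*√23/3 (P(k) = √(-46 - 46)/3 = √(-92)/3 = (2*I*√23)/3 = 2*I*√23/3)
j = 4120 (j = ½ - ⅙*(-24717) = ½ + 8239/2 = 4120)
M(Q) = -5 + 57/Q
j + ((853 - P(71)) + M((3 + 0)*1)) = 4120 + ((853 - 2*I*√23/3) + (-5 + 57/(((3 + 0)*1)))) = 4120 + ((853 - 2*I*√23/3) + (-5 + 57/((3*1)))) = 4120 + ((853 - 2*I*√23/3) + (-5 + 57/3)) = 4120 + ((853 - 2*I*√23/3) + (-5 + 57*(⅓))) = 4120 + ((853 - 2*I*√23/3) + (-5 + 19)) = 4120 + ((853 - 2*I*√23/3) + 14) = 4120 + (867 - 2*I*√23/3) = 4987 - 2*I*√23/3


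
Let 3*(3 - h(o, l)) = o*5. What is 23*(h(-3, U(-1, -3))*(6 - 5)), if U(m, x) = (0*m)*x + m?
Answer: 184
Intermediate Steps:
U(m, x) = m (U(m, x) = 0*x + m = 0 + m = m)
h(o, l) = 3 - 5*o/3 (h(o, l) = 3 - o*5/3 = 3 - 5*o/3)
23*(h(-3, U(-1, -3))*(6 - 5)) = 23*((3 - 5/3*(-3))*(6 - 5)) = 23*((3 + 5)*1) = 23*(8*1) = 23*8 = 184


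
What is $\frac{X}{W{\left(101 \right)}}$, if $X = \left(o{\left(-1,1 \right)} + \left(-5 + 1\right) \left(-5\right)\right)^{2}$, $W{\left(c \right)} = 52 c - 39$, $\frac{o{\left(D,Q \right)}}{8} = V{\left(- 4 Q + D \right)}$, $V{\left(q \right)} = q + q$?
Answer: $\frac{3600}{5213} \approx 0.69058$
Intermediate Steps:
$V{\left(q \right)} = 2 q$
$o{\left(D,Q \right)} = - 64 Q + 16 D$ ($o{\left(D,Q \right)} = 8 \cdot 2 \left(- 4 Q + D\right) = 8 \cdot 2 \left(D - 4 Q\right) = 8 \left(- 8 Q + 2 D\right) = - 64 Q + 16 D$)
$W{\left(c \right)} = -39 + 52 c$
$X = 3600$ ($X = \left(\left(\left(-64\right) 1 + 16 \left(-1\right)\right) + \left(-5 + 1\right) \left(-5\right)\right)^{2} = \left(\left(-64 - 16\right) - -20\right)^{2} = \left(-80 + 20\right)^{2} = \left(-60\right)^{2} = 3600$)
$\frac{X}{W{\left(101 \right)}} = \frac{3600}{-39 + 52 \cdot 101} = \frac{3600}{-39 + 5252} = \frac{3600}{5213}$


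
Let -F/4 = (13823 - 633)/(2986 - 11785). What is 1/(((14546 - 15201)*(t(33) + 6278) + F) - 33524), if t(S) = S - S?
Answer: -8799/36477204826 ≈ -2.4122e-7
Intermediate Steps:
t(S) = 0
F = 52760/8799 (F = -4*(13823 - 633)/(2986 - 11785) = -52760/(-8799) = -52760*(-1)/8799 = -4*(-13190/8799) = 52760/8799 ≈ 5.9961)
1/(((14546 - 15201)*(t(33) + 6278) + F) - 33524) = 1/(((14546 - 15201)*(0 + 6278) + 52760/8799) - 33524) = 1/((-655*6278 + 52760/8799) - 33524) = 1/((-4112090 + 52760/8799) - 33524) = 1/(-36182227150/8799 - 33524) = 1/(-36477204826/8799) = -8799/36477204826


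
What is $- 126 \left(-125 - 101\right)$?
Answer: $28476$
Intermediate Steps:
$- 126 \left(-125 - 101\right) = \left(-126\right) \left(-226\right) = 28476$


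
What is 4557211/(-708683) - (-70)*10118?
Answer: 501927264369/708683 ≈ 7.0825e+5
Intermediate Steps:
4557211/(-708683) - (-70)*10118 = 4557211*(-1/708683) - 1*(-708260) = -4557211/708683 + 708260 = 501927264369/708683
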